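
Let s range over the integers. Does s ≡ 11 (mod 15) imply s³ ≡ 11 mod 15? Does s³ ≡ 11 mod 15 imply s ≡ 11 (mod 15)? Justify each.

Both directions hold.

(⇒) Suppose s ≡ 11 (mod 15). Write s = 15j + 11. Then (15j + 11)³ = 3375j³ + 7425j² + 5445j + 1331 = 15(225j³ + 495j² + 363j + 88) + 11, so s³ ≡ 11 (mod 15).

(⇐) Conversely, suppose s³ ≡ 11 (mod 15). The only residue r in {0, …, 14} with r³ ≡ 11 (mod 15) is r = 11, so s ≡ 11 (mod 15).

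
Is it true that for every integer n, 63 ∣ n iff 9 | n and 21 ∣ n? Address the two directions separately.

(←) Suppose 9 ∣ n and 21 ∣ n. Any common multiple of 9 and 21 is a multiple of their lcm; here lcm(9, 21) = 9·21/gcd(9, 21) = 189/3 = 63, so 63 ∣ n.

(→) If 63 ∣ n, write n = 63q. Since 63 = 7·9, n = 9·(7q), so 9 ∣ n; and since 63 = 3·21, n = 21·(3q), so 21 ∣ n.

The biconditional holds.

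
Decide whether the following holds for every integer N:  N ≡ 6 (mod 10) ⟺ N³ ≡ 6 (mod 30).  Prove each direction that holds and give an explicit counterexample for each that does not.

(→) This fails: take N = 16. Then 16 ≡ 6 (mod 10), but 16³ = 4096 ≡ 16 (mod 30), not 6.

(←) Conversely, the residues r modulo 30 with r³ ≡ 6 (mod 30) are exactly {6}, and each is ≡ 6 (mod 10).

(⇒) fails; (⇐) holds.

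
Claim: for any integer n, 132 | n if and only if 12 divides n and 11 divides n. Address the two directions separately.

Both implications hold.

Forward direction. If 132 ∣ n, write n = 132q. Since 132 = 11·12, n = 12·(11q), so 12 ∣ n; and since 132 = 12·11, n = 11·(12q), so 11 ∣ n.

Converse. Suppose 12 ∣ n and 11 ∣ n. Any common multiple of 12 and 11 is a multiple of their lcm; here gcd(12, 11) = 1, so lcm(12, 11) = 12·11 = 132, so 132 ∣ n.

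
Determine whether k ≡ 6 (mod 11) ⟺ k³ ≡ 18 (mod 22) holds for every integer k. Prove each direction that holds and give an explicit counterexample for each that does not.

[⇒] This fails: take k = 17. Then 17 ≡ 6 (mod 11), but 17³ = 4913 ≡ 7 (mod 22), not 18.

[⇐] Conversely, the residues r modulo 22 with r³ ≡ 18 (mod 22) are exactly {6}, and each is ≡ 6 (mod 11).

(⇒) fails; (⇐) holds.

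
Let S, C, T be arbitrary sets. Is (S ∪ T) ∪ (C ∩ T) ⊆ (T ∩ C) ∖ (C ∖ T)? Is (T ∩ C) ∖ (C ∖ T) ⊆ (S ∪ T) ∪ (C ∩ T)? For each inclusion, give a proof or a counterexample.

(⊆) This inclusion fails. Take S = {1}, C = ∅, T = ∅; then 1 ∈ (S ∪ T) ∪ (C ∩ T) but 1 ∉ (T ∩ C) ∖ (C ∖ T).

(⊇) Let x ∈ (T ∩ C) ∖ (C ∖ T). Then either x ∈ C ∩ T and x ∉ S; or x ∈ S ∩ C ∩ T. In each case x ∈ (S ∪ T) ∪ (C ∩ T), so (T ∩ C) ∖ (C ∖ T) ⊆ (S ∪ T) ∪ (C ∩ T).

Only the reverse inclusion holds.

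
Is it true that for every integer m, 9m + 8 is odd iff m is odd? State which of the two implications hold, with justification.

Equivalent; both directions hold.

Converse. Suppose m is odd; write m = 2j + 1. Then 9m + 8 = 9·(2j + 1) + 8 = 2·9j + 17, which is odd.

Forward direction. Suppose 9m + 8 is odd. Since 9 is odd, 9m and m have the same parity, so 9m + 8 ≡ m + 8 (mod 2). As 8 is even, 9m + 8 is odd exactly when m is odd. Thus m is odd.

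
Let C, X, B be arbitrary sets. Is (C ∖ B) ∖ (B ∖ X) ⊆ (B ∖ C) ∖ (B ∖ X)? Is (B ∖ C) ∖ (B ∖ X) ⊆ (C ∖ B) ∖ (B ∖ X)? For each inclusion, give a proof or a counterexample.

(⊆) fails and (⊇) fails.

(⊆) This inclusion fails. Take C = {1}, X = ∅, B = ∅; then 1 ∈ (C ∖ B) ∖ (B ∖ X) but 1 ∉ (B ∖ C) ∖ (B ∖ X).

(⊇) This inclusion fails. Take C = ∅, X = {1}, B = {1}; then 1 ∈ (B ∖ C) ∖ (B ∖ X) but 1 ∉ (C ∖ B) ∖ (B ∖ X).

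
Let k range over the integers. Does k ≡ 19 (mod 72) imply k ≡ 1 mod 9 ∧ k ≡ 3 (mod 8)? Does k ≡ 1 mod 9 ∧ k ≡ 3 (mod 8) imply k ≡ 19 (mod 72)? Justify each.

Converse. If k ≡ 1 (mod 9) and k ≡ 3 (mod 8), then by the Chinese remainder theorem k ≡ 19 (mod 72). This is exactly k ≡ 19 (mod 72).

Forward direction. Suppose k ≡ 19 (mod 72); write k = 72j + 19. Since 9 ∣ 72, reducing mod 9 gives k ≡ 19 ≡ 1 (mod 9); since 8 ∣ 72, reducing mod 8 gives k ≡ 19 ≡ 3 (mod 8).

Both directions hold.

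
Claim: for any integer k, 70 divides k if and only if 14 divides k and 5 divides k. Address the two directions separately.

(⇒) If 70 ∣ k, write k = 70q. Since 70 = 5·14, k = 14·(5q), so 14 ∣ k; and since 70 = 14·5, k = 5·(14q), so 5 ∣ k.

(⇐) Suppose 14 ∣ k and 5 ∣ k. Any common multiple of 14 and 5 is a multiple of their lcm; here gcd(14, 5) = 1, so lcm(14, 5) = 14·5 = 70, so 70 ∣ k.

Equivalent; both directions hold.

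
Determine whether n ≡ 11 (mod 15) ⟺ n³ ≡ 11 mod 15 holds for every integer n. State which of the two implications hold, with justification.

Forward direction. Suppose n ≡ 11 (mod 15). Write n = 15j + 11. Then (15j + 11)³ = 3375j³ + 7425j² + 5445j + 1331 = 15(225j³ + 495j² + 363j + 88) + 11, so n³ ≡ 11 (mod 15).

Converse. Suppose n³ ≡ 11 (mod 15). The only residue r in {0, …, 14} with r³ ≡ 11 (mod 15) is r = 11, so n ≡ 11 (mod 15).

Both directions hold; the statement is true.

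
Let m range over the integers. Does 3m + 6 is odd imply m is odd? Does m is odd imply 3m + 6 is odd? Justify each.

(→) Suppose 3m + 6 is odd. Since 3 is odd, 3m and m have the same parity, so 3m + 6 ≡ m + 6 (mod 2). As 6 is even, 3m + 6 is odd exactly when m is odd. Thus m is odd.

(←) Conversely, suppose m is odd; write m = 2j + 1. Then 3m + 6 = 3·(2j + 1) + 6 = 2·3j + 9, which is odd.

Both implications hold.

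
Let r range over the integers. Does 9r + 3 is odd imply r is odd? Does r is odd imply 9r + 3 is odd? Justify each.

(→) This fails: r = 6 gives 9r + 3 = 57, which is odd, but 6 is even, not odd.

(←) This also fails: r = 5 is odd, but 9r + 3 = 48 is even, not odd.

Neither direction holds.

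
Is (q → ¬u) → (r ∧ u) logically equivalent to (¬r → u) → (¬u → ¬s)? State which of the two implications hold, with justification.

(←) This fails. Under s = F, u = F, q = F, r = F, the left side is false but the right side is true.

(→) Assume the antecedent. If u is true, (¬r → u) → (¬u → ¬s) reduces to true regardless of the other variables. If u is false, the antecedent cannot hold. Either way (¬r → u) → (¬u → ¬s) holds.

The forward direction holds; the converse fails.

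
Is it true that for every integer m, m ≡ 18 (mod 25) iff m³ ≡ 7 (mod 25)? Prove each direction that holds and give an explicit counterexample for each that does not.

(→) Suppose m ≡ 18 (mod 25). Write m = 25j + 18. Then (25j + 18)³ = 15625j³ + 33750j² + 24300j + 5832 = 25(625j³ + 1350j² + 972j + 233) + 7, so m³ ≡ 7 (mod 25).

(←) Conversely, suppose m³ ≡ 7 (mod 25). The only residue r in {0, …, 24} with r³ ≡ 7 (mod 25) is r = 18, so m ≡ 18 (mod 25).

Equivalent; both directions hold.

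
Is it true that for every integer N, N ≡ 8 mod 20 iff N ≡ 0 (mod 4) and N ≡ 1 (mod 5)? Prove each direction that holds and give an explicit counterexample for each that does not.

Forward direction. This fails: N = 8 gives 8 ≡ 8 (mod 20) but 8 ≡ 3 (mod 5), so the conjunction on the right does not hold.

Converse. This fails: N = 16 satisfies both congruences on the right (16 ≡ 0 mod 4 and 16 ≡ 1 mod 5) yet 16 ≡ 16 (mod 20), not 8.

Neither implication holds.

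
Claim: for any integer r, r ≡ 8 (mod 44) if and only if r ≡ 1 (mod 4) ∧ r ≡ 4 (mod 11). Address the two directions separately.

(⇒) This fails: r = 8 gives 8 ≡ 8 (mod 44) but 8 ≡ 0 (mod 4), so the conjunction on the right does not hold.

(⇐) This fails: r = 37 satisfies both congruences on the right (37 ≡ 1 mod 4 and 37 ≡ 4 mod 11) yet 37 ≡ 37 (mod 44), not 8.

Neither implication holds.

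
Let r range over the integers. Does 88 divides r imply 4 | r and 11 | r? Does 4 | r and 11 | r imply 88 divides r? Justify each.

Not equivalent: only (⇒) holds.

(←) This fails: take r = 44. Both 4 ∣ 44 and 11 ∣ 44, yet 44 is not a multiple of 88 (since 44 = 0·88 + 44), so 88 ∤ 44.

(→) If 88 ∣ r, write r = 88q. Since 88 = 22·4, r = 4·(22q), so 4 ∣ r; and since 88 = 8·11, r = 11·(8q), so 11 ∣ r.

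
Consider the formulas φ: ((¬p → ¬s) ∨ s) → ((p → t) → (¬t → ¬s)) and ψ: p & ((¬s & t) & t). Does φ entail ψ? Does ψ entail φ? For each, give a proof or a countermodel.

(←) Assume the antecedent. If p is true, the consequent reduces to true regardless of the other variables. If p is false, the antecedent cannot hold. Either way the consequent holds.

(→) This fails. Under p = F, t = F, s = F, the left side is true but the right side is false.

(⇒) fails; (⇐) holds.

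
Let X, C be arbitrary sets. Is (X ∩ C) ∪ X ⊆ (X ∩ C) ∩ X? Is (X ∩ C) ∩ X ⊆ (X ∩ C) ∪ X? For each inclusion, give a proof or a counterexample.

The sets are not equal: only the reverse inclusion holds.

(⊆) This inclusion fails. Take X = {1}, C = ∅; then 1 ∈ (X ∩ C) ∪ X but 1 ∉ (X ∩ C) ∩ X.

(⊇) Let x ∈ (X ∩ C) ∩ X. Then x ∈ X ∩ C, from which x ∈ (X ∩ C) ∪ X.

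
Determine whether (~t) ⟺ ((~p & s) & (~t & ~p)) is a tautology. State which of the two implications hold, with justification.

[⇐] Assume the antecedent. If t is true, the antecedent cannot hold. If t is false, ~t reduces to true regardless of the other variables. Either way ~t holds.

[⇒] This fails. Under t = F, p = F, s = F, the left side is true but the right side is false.

Only the converse holds.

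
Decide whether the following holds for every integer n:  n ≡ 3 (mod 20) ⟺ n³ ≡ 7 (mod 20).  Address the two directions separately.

(←) Suppose n³ ≡ 7 (mod 20). The only residue r in {0, …, 19} with r³ ≡ 7 (mod 20) is r = 3, so n ≡ 3 (mod 20).

(→) Suppose n ≡ 3 (mod 20). Write n = 20j + 3. Then (20j + 3)³ = 8000j³ + 3600j² + 540j + 27 = 20(400j³ + 180j² + 27j + 1) + 7, so n³ ≡ 7 (mod 20).

The biconditional holds.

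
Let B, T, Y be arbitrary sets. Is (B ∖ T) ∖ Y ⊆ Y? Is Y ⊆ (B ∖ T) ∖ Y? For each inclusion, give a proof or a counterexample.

(⊆) This inclusion fails. Take B = {1}, T = ∅, Y = ∅; then 1 ∈ (B ∖ T) ∖ Y but 1 ∉ Y.

(⊇) This inclusion fails. Take B = ∅, T = ∅, Y = {1}; then 1 ∈ Y but 1 ∉ (B ∖ T) ∖ Y.

Both inclusions fail.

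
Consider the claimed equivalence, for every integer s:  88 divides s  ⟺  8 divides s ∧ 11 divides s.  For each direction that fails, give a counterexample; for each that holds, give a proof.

(→) If 88 ∣ s, write s = 88q. Since 88 = 11·8, s = 8·(11q), so 8 ∣ s; and since 88 = 8·11, s = 11·(8q), so 11 ∣ s.

(←) Suppose 8 ∣ s and 11 ∣ s. Any common multiple of 8 and 11 is a multiple of their lcm; here gcd(8, 11) = 1, so lcm(8, 11) = 8·11 = 88, so 88 ∣ s.

The biconditional holds.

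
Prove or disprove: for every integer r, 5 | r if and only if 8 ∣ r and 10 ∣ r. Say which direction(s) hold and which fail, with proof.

(⇒) fails; (⇐) holds.

[⇐] Suppose 8 ∣ r and 10 ∣ r. Any common multiple of 8 and 10 is a multiple of their lcm; here lcm(8, 10) = 8·10/gcd(8, 10) = 80/2 = 40, so 40 ∣ r. Since 5 ∣ 40, it follows that 5 ∣ r.

[⇒] This fails: take r = 5. Certainly 5 ∣ 5, but 8 ∤ 5.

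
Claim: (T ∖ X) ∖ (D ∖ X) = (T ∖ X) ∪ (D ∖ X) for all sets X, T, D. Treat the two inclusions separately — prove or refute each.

Forward inclusion. Let x ∈ (T ∖ X) ∖ (D ∖ X). Then x ∈ T and x ∉ X, D, from which x ∈ (T ∖ X) ∪ (D ∖ X).

Reverse inclusion. This inclusion fails. Take X = ∅, T = ∅, D = {1}; then 1 ∈ (T ∖ X) ∪ (D ∖ X) but 1 ∉ (T ∖ X) ∖ (D ∖ X).

(⊆) holds; (⊇) fails.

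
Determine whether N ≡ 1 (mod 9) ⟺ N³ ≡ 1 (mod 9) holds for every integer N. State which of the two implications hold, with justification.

Only the forward implication holds.

(→) Suppose N ≡ 1 (mod 9). Write N = 9j + 1. Then (9j + 1)³ = 729j³ + 243j² + 27j + 1 = 9(81j³ + 27j² + 3j) + 1, so N³ ≡ 1 (mod 9).

(←) This fails: take N = 4. Then 4³ = 64 ≡ 1 (mod 9), yet 4 ≡ 4 (mod 9), not 1.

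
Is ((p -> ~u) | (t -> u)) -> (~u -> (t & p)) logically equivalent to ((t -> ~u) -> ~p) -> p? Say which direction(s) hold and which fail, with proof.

(→) This fails. Under p = F, t = F, u = T, the left side is true but the right side is false.

(←) This fails. Under p = T, t = F, u = F, the left side is false but the right side is true.

Neither direction holds.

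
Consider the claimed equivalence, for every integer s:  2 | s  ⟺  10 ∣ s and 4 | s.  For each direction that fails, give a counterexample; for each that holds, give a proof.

Not equivalent: only (⇐) holds.

[⇒] This fails: take s = 2. Certainly 2 ∣ 2, but 10 ∤ 2.

[⇐] Suppose 10 ∣ s and 4 ∣ s. Any common multiple of 10 and 4 is a multiple of their lcm; here lcm(10, 4) = 10·4/gcd(10, 4) = 40/2 = 20, so 20 ∣ s. Since 2 ∣ 20, it follows that 2 ∣ s.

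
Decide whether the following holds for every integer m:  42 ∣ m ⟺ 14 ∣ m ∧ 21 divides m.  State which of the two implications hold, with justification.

Forward direction. If 42 ∣ m, write m = 42q. Since 42 = 3·14, m = 14·(3q), so 14 ∣ m; and since 42 = 2·21, m = 21·(2q), so 21 ∣ m.

Converse. Suppose 14 ∣ m and 21 ∣ m. Any common multiple of 14 and 21 is a multiple of their lcm; here lcm(14, 21) = 14·21/gcd(14, 21) = 294/7 = 42, so 42 ∣ m.

The biconditional holds.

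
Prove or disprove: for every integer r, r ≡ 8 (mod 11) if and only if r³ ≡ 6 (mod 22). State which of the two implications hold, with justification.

Not equivalent: only (⇐) holds.

(⇐) The residues r modulo 22 with r³ ≡ 6 (mod 22) are exactly {8}, and each is ≡ 8 (mod 11).

(⇒) This fails: take r = 19. Then 19 ≡ 8 (mod 11), but 19³ = 6859 ≡ 17 (mod 22), not 6.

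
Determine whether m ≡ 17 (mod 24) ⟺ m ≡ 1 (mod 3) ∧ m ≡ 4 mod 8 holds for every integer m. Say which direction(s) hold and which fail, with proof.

Forward direction. This fails: m = 17 gives 17 ≡ 17 (mod 24) but 17 ≡ 2 (mod 3), so the conjunction on the right does not hold.

Converse. This fails: m = 4 satisfies both congruences on the right (4 ≡ 1 mod 3 and 4 ≡ 4 mod 8) yet 4 ≡ 4 (mod 24), not 17.

Neither direction holds.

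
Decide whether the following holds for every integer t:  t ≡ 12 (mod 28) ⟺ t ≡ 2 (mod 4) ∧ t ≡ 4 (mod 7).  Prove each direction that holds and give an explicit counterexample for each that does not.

(⇒) This fails: t = 12 gives 12 ≡ 12 (mod 28) but 12 ≡ 0 (mod 4), so the conjunction on the right does not hold.

(⇐) This fails: t = 18 satisfies both congruences on the right (18 ≡ 2 mod 4 and 18 ≡ 4 mod 7) yet 18 ≡ 18 (mod 28), not 12.

Neither direction holds.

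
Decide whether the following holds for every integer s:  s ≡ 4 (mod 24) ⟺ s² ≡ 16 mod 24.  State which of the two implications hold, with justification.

Not equivalent: only (⇒) holds.

(⟹) Suppose s ≡ 4 (mod 24). Write s = 24j + 4. Then (24j + 4)² = 576j² + 192j + 16 = 24(24j² + 8j) + 16, so s² ≡ 16 (mod 24).

(⟸) This fails: take s = 8. Then 8² = 64 ≡ 16 (mod 24), yet 8 ≡ 8 (mod 24), not 4.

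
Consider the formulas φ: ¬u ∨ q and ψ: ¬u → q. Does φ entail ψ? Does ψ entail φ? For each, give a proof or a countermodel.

(⟹) This fails. Under q = F, u = F, the left side is true but the right side is false.

(⟸) This fails. Under q = F, u = T, the left side is false but the right side is true.

Neither implication holds.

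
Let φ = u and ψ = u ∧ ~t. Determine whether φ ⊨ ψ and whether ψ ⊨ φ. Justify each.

Only the reverse direction holds.

(←) Assume the antecedent. If t is true, the antecedent cannot hold. If t is false, the antecedent forces (t = F, u = T), and u holds there. Either way u holds.

(→) This fails. Under t = T, u = T, the left side is true but the right side is false.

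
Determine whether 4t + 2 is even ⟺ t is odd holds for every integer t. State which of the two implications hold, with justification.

(⇒) This fails: take t = 0. Then 4t + 2 = 2, which is even, yet t = 0 is even, not odd.

(⇐) Suppose t is odd. Since 4 is even, 4t is even for every t, so 4t + 2 has the same parity as 2, which is even. Hence 4t + 2 is even.

Only the reverse direction holds.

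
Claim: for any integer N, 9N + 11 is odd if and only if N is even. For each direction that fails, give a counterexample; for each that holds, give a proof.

Both directions hold; the statement is true.

[⇒] Suppose 9N + 11 is odd. Since 9 is odd, 9N and N have the same parity, so 9N + 11 ≡ N + 11 (mod 2). As 11 is odd, 9N + 11 is odd exactly when N is even. Thus N is even.

[⇐] Conversely, suppose N is even; write N = 2j. Then 9N + 11 = 9·(2j) + 11 = 2·9j + 11, which is odd.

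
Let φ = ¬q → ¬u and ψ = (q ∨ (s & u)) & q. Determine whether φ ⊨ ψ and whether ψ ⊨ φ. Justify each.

Only the converse holds.

[⇒] This fails. Under u = F, s = F, q = F, the left side is true but the right side is false.

[⇐] Assume the antecedent. If u is true, the antecedent forces (u = T, s = F, q = T) or (u = T, s = T, q = T), and ¬q → ¬u holds there. If u is false, ¬q → ¬u reduces to true regardless of the other variables. Either way ¬q → ¬u holds.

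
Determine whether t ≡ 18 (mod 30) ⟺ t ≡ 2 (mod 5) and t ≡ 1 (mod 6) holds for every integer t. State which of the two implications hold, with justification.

Both directions fail.

(→) This fails: t = 18 gives 18 ≡ 18 (mod 30) but 18 ≡ 3 (mod 5), so the conjunction on the right does not hold.

(←) This fails: t = 7 satisfies both congruences on the right (7 ≡ 2 mod 5 and 7 ≡ 1 mod 6) yet 7 ≡ 7 (mod 30), not 18.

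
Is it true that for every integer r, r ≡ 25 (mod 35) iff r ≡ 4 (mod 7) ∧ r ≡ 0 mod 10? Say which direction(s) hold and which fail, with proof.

Forward direction. This fails: r = 25 gives 25 ≡ 25 (mod 35) but 25 ≡ 5 (mod 10), so the conjunction on the right does not hold.

Converse. If r ≡ 4 (mod 7) and r ≡ 0 (mod 10), then by the Chinese remainder theorem r ≡ 60 (mod 70). Since 60 ≡ 25 (mod 35) and 35 ∣ 70, we get r ≡ 25 (mod 35).

(⇒) fails; (⇐) holds.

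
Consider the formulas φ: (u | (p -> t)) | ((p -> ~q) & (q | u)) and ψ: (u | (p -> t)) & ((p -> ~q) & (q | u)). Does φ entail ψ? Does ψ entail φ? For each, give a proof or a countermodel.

(←) Assume the antecedent. If p is true, the antecedent forces (q = F, p = T, t = F, u = T) or (q = F, p = T, t = T, u = T), and the consequent holds there. If p is false, the consequent reduces to true regardless of the other variables. Either way the consequent holds.

(→) This fails. Under q = F, p = F, t = F, u = F, the left side is true but the right side is false.

Not equivalent: only (⇐) holds.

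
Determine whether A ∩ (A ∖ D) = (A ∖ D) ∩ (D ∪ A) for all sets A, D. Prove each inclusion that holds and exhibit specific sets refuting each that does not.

(⊆) Let x ∈ A ∩ (A ∖ D). Then x ∈ A and x ∉ D, from which x ∈ (A ∖ D) ∩ (D ∪ A).

(⊇) Let x ∈ (A ∖ D) ∩ (D ∪ A). Then x ∈ A and x ∉ D, from which x ∈ A ∩ (A ∖ D).

Both inclusions hold; the sets are equal.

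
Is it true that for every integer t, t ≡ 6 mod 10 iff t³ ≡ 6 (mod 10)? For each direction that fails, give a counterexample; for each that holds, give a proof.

Equivalent; both directions hold.

Converse. For the converse, argue contrapositively. If t ≢ 6 (mod 10), then t is congruent to one of 0, 1, 2, 3, 4, 5, 7, 8, 9 modulo 10, and these give t³ ≡ 0, 1, 8, 7, 4, 5, 3, 2, 9 respectively — never 6.

Forward direction. Suppose t ≡ 6 mod 10. Write t = 10j + 6. Then (10j + 6)³ = 1000j³ + 1800j² + 1080j + 216 = 10(100j³ + 180j² + 108j + 21) + 6, so t³ ≡ 6 (mod 10).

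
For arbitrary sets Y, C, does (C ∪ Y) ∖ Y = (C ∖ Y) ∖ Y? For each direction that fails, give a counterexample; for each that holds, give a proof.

The two sets are equal.

Forward inclusion. Let x ∈ (C ∪ Y) ∖ Y. Then x ∈ C and x ∉ Y, from which x ∈ (C ∖ Y) ∖ Y.

Reverse inclusion. Let x ∈ (C ∖ Y) ∖ Y. Then x ∈ C and x ∉ Y, from which x ∈ (C ∪ Y) ∖ Y.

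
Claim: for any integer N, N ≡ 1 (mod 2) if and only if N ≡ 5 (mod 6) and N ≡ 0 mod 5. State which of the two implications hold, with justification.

[⇒] This fails: N = 1 gives 1 ≡ 1 (mod 2) but 1 ≡ 1 (mod 6), so the conjunction on the right does not hold.

[⇐] Conversely, if N ≡ 5 (mod 6) and N ≡ 0 (mod 5), then by the Chinese remainder theorem N ≡ 5 (mod 30). Since 5 ≡ 1 (mod 2) and 2 ∣ 30, we get N ≡ 1 (mod 2).

Only the reverse direction holds.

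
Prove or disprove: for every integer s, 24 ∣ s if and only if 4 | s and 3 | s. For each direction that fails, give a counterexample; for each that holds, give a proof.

Not equivalent: only (⇒) holds.

Forward direction. If 24 ∣ s, write s = 24q. Since 24 = 6·4, s = 4·(6q), so 4 ∣ s; and since 24 = 8·3, s = 3·(8q), so 3 ∣ s.

Converse. This fails: take s = 12. Both 4 ∣ 12 and 3 ∣ 12, yet 12 is not a multiple of 24 (since 12 = 0·24 + 12), so 24 ∤ 12.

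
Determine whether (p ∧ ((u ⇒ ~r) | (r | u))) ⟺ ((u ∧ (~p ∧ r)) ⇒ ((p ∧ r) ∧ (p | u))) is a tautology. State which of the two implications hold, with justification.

The forward direction holds; the converse fails.

Forward direction. Assume the antecedent. If r is true, the antecedent forces (r = T, u = F, p = T) or (r = T, u = T, p = T), and the consequent holds there. If r is false, the consequent reduces to true regardless of the other variables. Either way the consequent holds.

Converse. This fails. Under r = F, u = F, p = F, the left side is false but the right side is true.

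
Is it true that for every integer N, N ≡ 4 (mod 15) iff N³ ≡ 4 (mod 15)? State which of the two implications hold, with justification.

Both directions hold.

(⟹) Suppose N ≡ 4 (mod 15). Write N = 15j + 4. Then (15j + 4)³ = 3375j³ + 2700j² + 720j + 64 = 15(225j³ + 180j² + 48j + 4) + 4, so N³ ≡ 4 (mod 15).

(⟸) Conversely, suppose N³ ≡ 4 (mod 15). The only residue r in {0, …, 14} with r³ ≡ 4 (mod 15) is r = 4, so N ≡ 4 (mod 15).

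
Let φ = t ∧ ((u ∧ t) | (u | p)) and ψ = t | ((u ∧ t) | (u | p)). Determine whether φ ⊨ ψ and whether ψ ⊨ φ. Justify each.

Only the forward implication holds.

(←) This fails. Under u = T, p = F, t = F, the left side is false but the right side is true.

(→) Assume the antecedent. If u is true, t | ((u ∧ t) | (u | p)) reduces to true regardless of the other variables. If u is false, the antecedent forces (u = F, p = T, t = T), and t | ((u ∧ t) | (u | p)) holds there. Either way t | ((u ∧ t) | (u | p)) holds.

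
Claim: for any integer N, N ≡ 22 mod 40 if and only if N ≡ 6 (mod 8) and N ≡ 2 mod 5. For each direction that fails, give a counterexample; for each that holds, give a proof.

(→) Suppose N ≡ 22 (mod 40); write N = 40j + 22. Since 8 ∣ 40, reducing mod 8 gives N ≡ 22 ≡ 6 (mod 8); since 5 ∣ 40, reducing mod 5 gives N ≡ 22 ≡ 2 (mod 5).

(←) Conversely, if N ≡ 6 (mod 8) and N ≡ 2 (mod 5), then by the Chinese remainder theorem N ≡ 22 (mod 40). This is exactly N ≡ 22 (mod 40).

Both directions hold; the statement is true.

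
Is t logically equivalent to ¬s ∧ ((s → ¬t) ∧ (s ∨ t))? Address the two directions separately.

[⇒] This fails. Under t = T, s = T, the left side is true but the right side is false.

[⇐] Assume the antecedent. If t is true, t reduces to true regardless of the other variables. If t is false, the antecedent cannot hold. Either way t holds.

The forward direction fails; the converse holds.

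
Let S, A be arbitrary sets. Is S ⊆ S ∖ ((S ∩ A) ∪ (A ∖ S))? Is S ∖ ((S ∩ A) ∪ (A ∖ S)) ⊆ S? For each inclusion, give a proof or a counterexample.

(⊆) This inclusion fails. Take S = {1}, A = {1}; then 1 ∈ S but 1 ∉ S ∖ ((S ∩ A) ∪ (A ∖ S)).

(⊇) Let x ∈ S ∖ ((S ∩ A) ∪ (A ∖ S)). Then x ∈ S and x ∉ A, from which x ∈ S.

The sets are not equal: only the reverse inclusion holds.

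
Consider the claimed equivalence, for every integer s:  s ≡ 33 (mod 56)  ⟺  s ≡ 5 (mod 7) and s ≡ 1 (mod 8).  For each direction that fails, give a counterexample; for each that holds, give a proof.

The biconditional holds.

[⇐] If s ≡ 5 (mod 7) and s ≡ 1 (mod 8), then by the Chinese remainder theorem s ≡ 33 (mod 56). This is exactly s ≡ 33 (mod 56).

[⇒] Suppose s ≡ 33 (mod 56); write s = 56j + 33. Since 7 ∣ 56, reducing mod 7 gives s ≡ 33 ≡ 5 (mod 7); since 8 ∣ 56, reducing mod 8 gives s ≡ 33 ≡ 1 (mod 8).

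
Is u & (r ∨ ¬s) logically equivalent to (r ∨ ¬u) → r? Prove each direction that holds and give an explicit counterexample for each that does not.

Forward direction. Assume the antecedent. If r is true, (r ∨ ¬u) → r reduces to true regardless of the other variables. If r is false, the antecedent forces (r = F, s = F, u = T), and (r ∨ ¬u) → r holds there. Either way (r ∨ ¬u) → r holds.

Converse. This fails. Under r = T, s = F, u = F, the left side is false but the right side is true.

Only the forward implication holds.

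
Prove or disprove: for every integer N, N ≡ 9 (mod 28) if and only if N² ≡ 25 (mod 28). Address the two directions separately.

Forward direction. Suppose N ≡ 9 (mod 28). Write N = 28j + 9. Then (28j + 9)² = 784j² + 504j + 81 = 28(28j² + 18j + 2) + 25, so N² ≡ 25 (mod 28).

Converse. This fails: take N = 5. Then 5² = 25 ≡ 25 (mod 28), yet 5 ≡ 5 (mod 28), not 9.

The forward direction holds; the converse fails.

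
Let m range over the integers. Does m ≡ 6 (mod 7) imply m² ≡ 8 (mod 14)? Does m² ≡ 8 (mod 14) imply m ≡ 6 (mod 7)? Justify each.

Neither implication holds.

[⇒] This fails: take m = 13. Then 13 ≡ 6 (mod 7), but 13² = 169 ≡ 1 (mod 14), not 8.

[⇐] This fails: take m = 8. Then 8² = 64 ≡ 8 (mod 14), yet 8 ≡ 1 (mod 7), not 6.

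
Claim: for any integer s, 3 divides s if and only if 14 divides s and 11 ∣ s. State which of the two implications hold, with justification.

(→) This fails: take s = 3. Certainly 3 ∣ 3, but 14 ∤ 3.

(←) This fails: take s = 154. Both 14 ∣ 154 and 11 ∣ 154, yet 154 is not a multiple of 3 (since 154 = 51·3 + 1), so 3 ∤ 154.

Both directions fail.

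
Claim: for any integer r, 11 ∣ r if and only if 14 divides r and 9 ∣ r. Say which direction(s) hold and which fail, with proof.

(⟹) This fails: take r = 11. Certainly 11 ∣ 11, but 14 ∤ 11.

(⟸) This fails: take r = 126. Both 14 ∣ 126 and 9 ∣ 126, yet 126 is not a multiple of 11 (since 126 = 11·11 + 5), so 11 ∤ 126.

Neither implication holds.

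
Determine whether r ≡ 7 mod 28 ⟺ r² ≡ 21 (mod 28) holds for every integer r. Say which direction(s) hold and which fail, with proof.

(⇒) Suppose r ≡ 7 mod 28. Write r = 28j + 7. Then (28j + 7)² = 784j² + 392j + 49 = 28(28j² + 14j + 1) + 21, so r² ≡ 21 (mod 28).

(⇐) This fails: take r = 21. Then 21² = 441 ≡ 21 (mod 28), yet 21 ≡ 21 (mod 28), not 7.

Only the forward implication holds.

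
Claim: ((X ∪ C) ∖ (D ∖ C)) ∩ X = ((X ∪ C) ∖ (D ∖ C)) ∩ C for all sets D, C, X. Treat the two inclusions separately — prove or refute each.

Both inclusions fail.

(⟹) This inclusion fails. Take D = ∅, C = ∅, X = {1}; then 1 ∈ ((X ∪ C) ∖ (D ∖ C)) ∩ X but 1 ∉ ((X ∪ C) ∖ (D ∖ C)) ∩ C.

(⟸) This inclusion fails. Take D = ∅, C = {1}, X = ∅; then 1 ∈ ((X ∪ C) ∖ (D ∖ C)) ∩ C but 1 ∉ ((X ∪ C) ∖ (D ∖ C)) ∩ X.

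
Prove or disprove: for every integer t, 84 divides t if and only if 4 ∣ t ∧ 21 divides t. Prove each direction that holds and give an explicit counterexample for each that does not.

Both directions hold; the statement is true.

[⇒] If 84 ∣ t, write t = 84q. Since 84 = 21·4, t = 4·(21q), so 4 ∣ t; and since 84 = 4·21, t = 21·(4q), so 21 ∣ t.

[⇐] Suppose 4 ∣ t and 21 ∣ t. Any common multiple of 4 and 21 is a multiple of their lcm; here gcd(4, 21) = 1, so lcm(4, 21) = 4·21 = 84, so 84 ∣ t.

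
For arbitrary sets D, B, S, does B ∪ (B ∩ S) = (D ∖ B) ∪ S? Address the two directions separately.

(⊆) fails and (⊇) fails.

Forward inclusion. This inclusion fails. Take D = ∅, B = {1}, S = ∅; then 1 ∈ B ∪ (B ∩ S) but 1 ∉ (D ∖ B) ∪ S.

Reverse inclusion. This inclusion fails. Take D = {1}, B = ∅, S = ∅; then 1 ∈ (D ∖ B) ∪ S but 1 ∉ B ∪ (B ∩ S).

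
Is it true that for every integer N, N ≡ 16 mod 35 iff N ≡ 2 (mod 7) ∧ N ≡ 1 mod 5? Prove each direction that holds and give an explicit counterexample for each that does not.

(⟸) If N ≡ 2 (mod 7) and N ≡ 1 (mod 5), then by the Chinese remainder theorem N ≡ 16 (mod 35). This is exactly N ≡ 16 (mod 35).

(⟹) Suppose N ≡ 16 (mod 35); write N = 35j + 16. Since 7 ∣ 35, reducing mod 7 gives N ≡ 16 ≡ 2 (mod 7); since 5 ∣ 35, reducing mod 5 gives N ≡ 16 ≡ 1 (mod 5).

Both directions hold.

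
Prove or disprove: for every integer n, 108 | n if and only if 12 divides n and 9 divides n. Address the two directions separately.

(⇒) holds; (⇐) fails.

(⇒) If 108 ∣ n, write n = 108q. Since 108 = 9·12, n = 12·(9q), so 12 ∣ n; and since 108 = 12·9, n = 9·(12q), so 9 ∣ n.

(⇐) This fails: take n = 36. Both 12 ∣ 36 and 9 ∣ 36, yet 36 is not a multiple of 108 (since 36 = 0·108 + 36), so 108 ∤ 36.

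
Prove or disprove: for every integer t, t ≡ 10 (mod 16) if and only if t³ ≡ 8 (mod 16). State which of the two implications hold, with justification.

Not equivalent: only (⇒) holds.

(→) Suppose t ≡ 10 (mod 16). Write t = 16j + 10. Then (16j + 10)³ = 4096j³ + 7680j² + 4800j + 1000 = 16(256j³ + 480j² + 300j + 62) + 8, so t³ ≡ 8 (mod 16).

(←) This fails: take t = 2. Then 2³ = 8 ≡ 8 (mod 16), yet 2 ≡ 2 (mod 16), not 10.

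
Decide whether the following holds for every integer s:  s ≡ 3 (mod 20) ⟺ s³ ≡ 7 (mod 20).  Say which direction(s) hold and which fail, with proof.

Forward direction. Suppose s ≡ 3 (mod 20). Write s = 20j + 3. Then (20j + 3)³ = 8000j³ + 3600j² + 540j + 27 = 20(400j³ + 180j² + 27j + 1) + 7, so s³ ≡ 7 (mod 20).

Converse. Suppose s³ ≡ 7 (mod 20). The only residue r in {0, …, 19} with r³ ≡ 7 (mod 20) is r = 3, so s ≡ 3 (mod 20).

Both directions hold.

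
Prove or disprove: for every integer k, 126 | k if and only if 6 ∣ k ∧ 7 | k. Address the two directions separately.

Only the forward implication holds.

(⟹) If 126 ∣ k, write k = 126q. Since 126 = 21·6, k = 6·(21q), so 6 ∣ k; and since 126 = 18·7, k = 7·(18q), so 7 ∣ k.

(⟸) This fails: take k = 42. Both 6 ∣ 42 and 7 ∣ 42, yet 42 is not a multiple of 126 (since 42 = 0·126 + 42), so 126 ∤ 42.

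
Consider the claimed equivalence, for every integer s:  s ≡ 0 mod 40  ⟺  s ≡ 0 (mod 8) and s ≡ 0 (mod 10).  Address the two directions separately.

Both directions hold; the statement is true.

[⇐] If s ≡ 0 (mod 8) and s ≡ 0 (mod 10), then by the Chinese remainder theorem s ≡ 0 (mod 40). This is exactly s ≡ 0 (mod 40).

[⇒] Suppose s ≡ 0 (mod 40); write s = 40j + 0. Since 8 ∣ 40, reducing mod 8 gives s ≡ 0 (mod 8); since 10 ∣ 40, reducing mod 10 gives s ≡ 0 (mod 10).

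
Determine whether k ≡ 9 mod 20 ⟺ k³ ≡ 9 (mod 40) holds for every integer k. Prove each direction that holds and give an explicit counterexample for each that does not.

(⟹) This fails: take k = 29. Then 29 ≡ 9 (mod 20), but 29³ = 24389 ≡ 29 (mod 40), not 9.

(⟸) Conversely, the residues r modulo 40 with r³ ≡ 9 (mod 40) are exactly {9}, and each is ≡ 9 (mod 20).

Only the converse holds.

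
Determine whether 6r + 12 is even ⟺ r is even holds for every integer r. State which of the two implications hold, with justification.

(⇒) This fails: take r = 7. Then 6r + 12 = 54, which is even, yet r = 7 is odd, not even.

(⇐) Suppose r is even. Since 6 is even, 6r is even for every r, so 6r + 12 has the same parity as 12, which is even. Hence 6r + 12 is even.

Only the reverse direction holds.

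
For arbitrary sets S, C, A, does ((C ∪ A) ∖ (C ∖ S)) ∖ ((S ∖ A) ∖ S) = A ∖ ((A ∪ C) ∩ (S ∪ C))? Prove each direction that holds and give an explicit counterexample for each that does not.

(⟸) Let x ∈ A ∖ ((A ∪ C) ∩ (S ∪ C)). Then x ∈ A and x ∉ S, C, from which x ∈ ((C ∪ A) ∖ (C ∖ S)) ∖ ((S ∖ A) ∖ S).

(⟹) This inclusion fails. Take S = {1}, C = {1}, A = ∅; then 1 ∈ ((C ∪ A) ∖ (C ∖ S)) ∖ ((S ∖ A) ∖ S) but 1 ∉ A ∖ ((A ∪ C) ∩ (S ∪ C)).

(⊆) fails; (⊇) holds.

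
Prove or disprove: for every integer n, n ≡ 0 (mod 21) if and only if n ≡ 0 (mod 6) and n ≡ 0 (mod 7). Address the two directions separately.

(→) This fails: n = 21 gives 21 ≡ 0 (mod 21) but 21 ≡ 3 (mod 6), so the conjunction on the right does not hold.

(←) Conversely, if n ≡ 0 (mod 6) and n ≡ 0 (mod 7), then by the Chinese remainder theorem n ≡ 0 (mod 42). Since 0 ≡ 0 (mod 21) and 21 ∣ 42, we get n ≡ 0 (mod 21).

Only the converse holds.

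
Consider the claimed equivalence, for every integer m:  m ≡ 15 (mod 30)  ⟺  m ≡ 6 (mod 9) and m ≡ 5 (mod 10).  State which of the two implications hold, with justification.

Converse. If m ≡ 6 (mod 9) and m ≡ 5 (mod 10), then by the Chinese remainder theorem m ≡ 15 (mod 90). Since 15 ≡ 15 (mod 30) and 30 ∣ 90, we get m ≡ 15 (mod 30).

Forward direction. This fails: m = 75 gives 75 ≡ 15 (mod 30) but 75 ≡ 3 (mod 9), so the conjunction on the right does not hold.

Not equivalent: only (⇐) holds.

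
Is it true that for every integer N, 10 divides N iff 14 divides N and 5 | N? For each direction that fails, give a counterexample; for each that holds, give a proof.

(⇒) This fails: take N = 10. Certainly 10 ∣ 10, but 14 ∤ 10.

(⇐) Suppose 14 ∣ N and 5 ∣ N. Any common multiple of 14 and 5 is a multiple of their lcm; here gcd(14, 5) = 1, so lcm(14, 5) = 14·5 = 70, so 70 ∣ N. Since 10 ∣ 70, it follows that 10 ∣ N.

Only the reverse direction holds.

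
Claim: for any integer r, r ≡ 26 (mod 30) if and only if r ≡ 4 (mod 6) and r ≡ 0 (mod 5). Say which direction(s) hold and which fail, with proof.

Neither direction holds.

(⟹) This fails: r = 26 gives 26 ≡ 26 (mod 30) but 26 ≡ 2 (mod 6), so the conjunction on the right does not hold.

(⟸) This fails: r = 10 satisfies both congruences on the right (10 ≡ 4 mod 6 and 10 ≡ 0 mod 5) yet 10 ≡ 10 (mod 30), not 26.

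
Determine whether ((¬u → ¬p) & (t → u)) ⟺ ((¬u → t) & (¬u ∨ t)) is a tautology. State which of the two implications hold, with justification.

Forward direction. This fails. Under p = F, t = F, u = F, the left side is true but the right side is false.

Converse. This fails. Under p = F, t = T, u = F, the left side is false but the right side is true.

Both directions fail.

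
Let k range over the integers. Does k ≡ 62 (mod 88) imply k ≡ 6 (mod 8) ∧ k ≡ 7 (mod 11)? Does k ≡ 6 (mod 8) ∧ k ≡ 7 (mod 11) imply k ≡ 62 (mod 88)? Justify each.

Both implications hold.

(⟹) Suppose k ≡ 62 (mod 88); write k = 88j + 62. Since 8 ∣ 88, reducing mod 8 gives k ≡ 62 ≡ 6 (mod 8); since 11 ∣ 88, reducing mod 11 gives k ≡ 62 ≡ 7 (mod 11).

(⟸) Conversely, if k ≡ 6 (mod 8) and k ≡ 7 (mod 11), then by the Chinese remainder theorem k ≡ 62 (mod 88). This is exactly k ≡ 62 (mod 88).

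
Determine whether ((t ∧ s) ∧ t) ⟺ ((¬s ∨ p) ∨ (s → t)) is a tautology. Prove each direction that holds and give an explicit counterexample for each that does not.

Not equivalent: only (⇒) holds.

[⇒] Assume the antecedent. If s is true, the antecedent forces (s = T, p = F, t = T) or (s = T, p = T, t = T), and (¬s ∨ p) ∨ (s → t) holds there. If s is false, the antecedent cannot hold. Either way (¬s ∨ p) ∨ (s → t) holds.

[⇐] This fails. Under s = F, p = F, t = F, the left side is false but the right side is true.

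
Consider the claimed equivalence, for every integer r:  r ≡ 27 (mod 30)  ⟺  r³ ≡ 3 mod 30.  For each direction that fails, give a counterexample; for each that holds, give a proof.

Both directions hold.

(→) Suppose r ≡ 27 (mod 30). Write r = 30j + 27. Then (30j + 27)³ = 27000j³ + 72900j² + 65610j + 19683 = 30(900j³ + 2430j² + 2187j + 656) + 3, so r³ ≡ 3 (mod 30).

(←) Conversely, suppose r³ ≡ 3 (mod 30). The only residue r in {0, …, 29} with r³ ≡ 3 (mod 30) is r = 27, so r ≡ 27 (mod 30).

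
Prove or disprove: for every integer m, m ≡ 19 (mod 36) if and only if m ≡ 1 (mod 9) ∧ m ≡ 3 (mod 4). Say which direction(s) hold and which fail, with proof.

(⇒) Suppose m ≡ 19 (mod 36); write m = 36j + 19. Since 9 ∣ 36, reducing mod 9 gives m ≡ 19 ≡ 1 (mod 9); since 4 ∣ 36, reducing mod 4 gives m ≡ 19 ≡ 3 (mod 4).

(⇐) Conversely, if m ≡ 1 (mod 9) and m ≡ 3 (mod 4), then by the Chinese remainder theorem m ≡ 19 (mod 36). This is exactly m ≡ 19 (mod 36).

Both directions hold; the statement is true.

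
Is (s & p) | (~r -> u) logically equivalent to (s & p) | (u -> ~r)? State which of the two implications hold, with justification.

Neither direction holds.

[⇒] This fails. Under s = F, p = F, r = T, u = T, the left side is true but the right side is false.

[⇐] This fails. Under s = F, p = F, r = F, u = F, the left side is false but the right side is true.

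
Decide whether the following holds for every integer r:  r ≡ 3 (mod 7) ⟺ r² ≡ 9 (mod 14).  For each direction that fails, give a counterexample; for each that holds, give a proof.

Neither direction holds.

Forward direction. This fails: take r = 10. Then 10 ≡ 3 (mod 7), but 10² = 100 ≡ 2 (mod 14), not 9.

Converse. This fails: take r = 11. Then 11² = 121 ≡ 9 (mod 14), yet 11 ≡ 4 (mod 7), not 3.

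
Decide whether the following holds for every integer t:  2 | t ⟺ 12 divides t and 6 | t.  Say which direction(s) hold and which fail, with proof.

[⇒] This fails: take t = 2. Certainly 2 ∣ 2, but 12 ∤ 2.

[⇐] Suppose 12 ∣ t and 6 ∣ t. Any common multiple of 12 and 6 is a multiple of their lcm; here lcm(12, 6) = 12·6/gcd(12, 6) = 72/6 = 12, so 12 ∣ t. Since 2 ∣ 12, it follows that 2 ∣ t.

Only the reverse direction holds.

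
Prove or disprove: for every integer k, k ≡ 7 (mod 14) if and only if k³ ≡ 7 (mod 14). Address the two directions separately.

(→) Suppose k ≡ 7 (mod 14). Write k = 14j + 7. Then (14j + 7)³ = 2744j³ + 4116j² + 2058j + 343 = 14(196j³ + 294j² + 147j + 24) + 7, so k³ ≡ 7 (mod 14).

(←) Conversely, suppose k³ ≡ 7 (mod 14). The only residue r in {0, …, 13} with r³ ≡ 7 (mod 14) is r = 7, so k ≡ 7 (mod 14).

Both directions hold; the statement is true.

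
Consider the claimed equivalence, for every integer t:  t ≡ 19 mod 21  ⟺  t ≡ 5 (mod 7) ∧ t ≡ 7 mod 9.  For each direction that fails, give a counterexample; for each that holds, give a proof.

[⇒] This fails: t = 40 gives 40 ≡ 19 (mod 21) but 40 ≡ 4 (mod 9), so the conjunction on the right does not hold.

[⇐] Conversely, if t ≡ 5 (mod 7) and t ≡ 7 (mod 9), then by the Chinese remainder theorem t ≡ 61 (mod 63). Since 61 ≡ 19 (mod 21) and 21 ∣ 63, we get t ≡ 19 (mod 21).

Not equivalent: only (⇐) holds.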